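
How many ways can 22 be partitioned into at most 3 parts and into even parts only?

Listing the qualifying partitions of 22:
22
20+2
18+4
18+2+2
16+6
16+4+2
14+8
14+6+2
14+4+4
12+10
12+8+2
12+6+4
10+10+2
10+8+4
10+6+6
8+8+6

16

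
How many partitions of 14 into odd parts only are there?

Enumerating:
1, 13
3, 11
1, 1, 1, 11
5, 9
1, 1, 3, 9
1, 1, 1, 1, 1, 9
7, 7
1, 1, 5, 7
1, 3, 3, 7
1, 1, 1, 1, 3, 7
1, 1, 1, 1, 1, 1, 1, 7
1, 3, 5, 5
1, 1, 1, 1, 5, 5
3, 3, 3, 5
1, 1, 1, 3, 3, 5
1, 1, 1, 1, 1, 1, 3, 5
1, 1, 1, 1, 1, 1, 1, 1, 1, 5
1, 1, 3, 3, 3, 3
1, 1, 1, 1, 1, 3, 3, 3
1, 1, 1, 1, 1, 1, 1, 1, 3, 3
1, 1, 1, 1, 1, 1, 1, 1, 1, 1, 1, 3
1, 1, 1, 1, 1, 1, 1, 1, 1, 1, 1, 1, 1, 1
Counting gives 22.

22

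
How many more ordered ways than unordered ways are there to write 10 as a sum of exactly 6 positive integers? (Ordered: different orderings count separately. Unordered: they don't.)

Ordered (compositions into 6 parts): C(9,5) = 126.
Unordered (partitions into 6 parts): 5.
Difference: 126 − 5 = 121.

121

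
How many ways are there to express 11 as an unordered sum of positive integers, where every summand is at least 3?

6

Enumerating:
11
3+8
4+7
5+6
3+3+5
3+4+4
That's 6 in total.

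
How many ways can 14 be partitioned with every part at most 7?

Systematic enumeration (by largest part, then next-largest, …) yields 105.

105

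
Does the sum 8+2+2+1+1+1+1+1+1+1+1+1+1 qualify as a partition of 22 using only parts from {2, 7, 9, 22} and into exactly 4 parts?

The parts sum to 22, and the condition 'each summand belongs to {2, 7, 9, 22}' is violated.

No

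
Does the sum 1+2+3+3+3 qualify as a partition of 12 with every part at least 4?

The parts sum to 12, and the condition 'every summand is at least 4' is violated.

No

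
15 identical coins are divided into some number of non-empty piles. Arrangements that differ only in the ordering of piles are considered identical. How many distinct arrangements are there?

176

Enumerating by decreasing first part gives 176 partitions in all.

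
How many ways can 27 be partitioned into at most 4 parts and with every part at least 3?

103

A full systematic count gives 103.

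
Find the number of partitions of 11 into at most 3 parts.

16

Enumerating:
11
10 + 1
9 + 2
9 + 1 + 1
8 + 3
8 + 2 + 1
7 + 4
7 + 3 + 1
7 + 2 + 2
6 + 5
6 + 4 + 1
6 + 3 + 2
5 + 5 + 1
5 + 4 + 2
5 + 3 + 3
4 + 4 + 3
That's 16 in total.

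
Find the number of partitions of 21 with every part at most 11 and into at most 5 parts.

There are 150 such partitions.

150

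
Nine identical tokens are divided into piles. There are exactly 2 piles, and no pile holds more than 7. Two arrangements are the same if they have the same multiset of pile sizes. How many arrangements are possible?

The partitions of 9 that satisfy the conditions:
7 + 2
6 + 3
5 + 4
That's 3 in total.

3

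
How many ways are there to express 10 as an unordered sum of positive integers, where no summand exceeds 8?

40

A partial list (first 12 by largest part):
8, 2
8, 1, 1
7, 3
7, 2, 1
7, 1, 1, 1
6, 4
6, 3, 1
6, 2, 2
6, 2, 1, 1
6, 1, 1, 1, 1
5, 5
5, 4, 1
…and 28 more, for 40 total.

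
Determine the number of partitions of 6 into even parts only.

3

The partitions of 6 that satisfy the conditions:
6
4, 2
2, 2, 2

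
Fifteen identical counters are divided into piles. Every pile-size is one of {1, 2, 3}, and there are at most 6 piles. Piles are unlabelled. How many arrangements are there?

3

Enumerating:
3+3+3+3+3
3+3+3+3+2+1
3+3+3+2+2+2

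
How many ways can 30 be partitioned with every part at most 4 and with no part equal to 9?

297

There are 297 such partitions.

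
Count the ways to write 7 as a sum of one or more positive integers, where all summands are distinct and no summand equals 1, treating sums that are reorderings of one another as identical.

3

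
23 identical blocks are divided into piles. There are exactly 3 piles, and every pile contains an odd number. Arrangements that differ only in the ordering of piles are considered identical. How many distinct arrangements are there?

The partitions of 23 that satisfy the conditions:
21 + 1 + 1
19 + 3 + 1
17 + 5 + 1
17 + 3 + 3
15 + 7 + 1
15 + 5 + 3
13 + 9 + 1
13 + 7 + 3
13 + 5 + 5
11 + 11 + 1
11 + 9 + 3
11 + 7 + 5
9 + 9 + 5
9 + 7 + 7
Counting gives 14.

14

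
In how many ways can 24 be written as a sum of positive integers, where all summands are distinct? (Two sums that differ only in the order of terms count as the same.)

122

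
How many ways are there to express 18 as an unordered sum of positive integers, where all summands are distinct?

46

A partial list (first 12 by largest part):
18
17, 1
16, 2
15, 3
15, 2, 1
14, 4
14, 3, 1
13, 5
13, 4, 1
13, 3, 2
12, 6
12, 5, 1
…and 34 more, for 46 total.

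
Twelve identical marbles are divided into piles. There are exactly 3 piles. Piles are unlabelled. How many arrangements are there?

12

Listing the qualifying partitions of 12:
1 + 1 + 10
1 + 2 + 9
1 + 3 + 8
2 + 2 + 8
1 + 4 + 7
2 + 3 + 7
1 + 5 + 6
2 + 4 + 6
3 + 3 + 6
2 + 5 + 5
3 + 4 + 5
4 + 4 + 4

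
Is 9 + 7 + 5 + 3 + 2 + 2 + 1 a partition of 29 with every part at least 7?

No

The parts sum to 29, and the condition 'every summand is at least 7' is violated.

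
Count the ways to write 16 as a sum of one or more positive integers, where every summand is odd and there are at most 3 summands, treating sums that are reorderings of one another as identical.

The partitions of 16 that satisfy the conditions:
15, 1
13, 3
11, 5
9, 7

4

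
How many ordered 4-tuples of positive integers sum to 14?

286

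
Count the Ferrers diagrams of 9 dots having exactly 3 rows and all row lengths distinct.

Listing the qualifying partitions of 9:
6, 2, 1
5, 3, 1
4, 3, 2
Counting gives 3.

3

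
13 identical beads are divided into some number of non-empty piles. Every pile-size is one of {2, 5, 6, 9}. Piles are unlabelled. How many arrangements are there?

Enumerating:
9 + 2 + 2
6 + 5 + 2
5 + 2 + 2 + 2 + 2

3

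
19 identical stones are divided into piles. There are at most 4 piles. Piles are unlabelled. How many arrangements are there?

Enumerating by decreasing first part gives 94 partitions in all.

94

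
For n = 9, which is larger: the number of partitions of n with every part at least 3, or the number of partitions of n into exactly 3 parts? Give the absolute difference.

Partitions of 9 with every part at least 3: 4.
Partitions of 9 into exactly 3 parts: 7.
|4 − 7| = 3.

3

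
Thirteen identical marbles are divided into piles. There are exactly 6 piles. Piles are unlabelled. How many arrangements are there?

Listing the qualifying partitions of 13:
8+1+1+1+1+1
7+2+1+1+1+1
6+3+1+1+1+1
6+2+2+1+1+1
5+4+1+1+1+1
5+3+2+1+1+1
5+2+2+2+1+1
4+4+2+1+1+1
4+3+3+1+1+1
4+3+2+2+1+1
4+2+2+2+2+1
3+3+3+2+1+1
3+3+2+2+2+1
3+2+2+2+2+2

14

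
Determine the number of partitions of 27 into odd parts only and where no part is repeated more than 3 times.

70

A partial list (first 12 by largest part):
27
1, 1, 25
1, 3, 23
1, 5, 21
3, 3, 21
1, 1, 1, 3, 21
1, 7, 19
3, 5, 19
1, 1, 1, 5, 19
1, 1, 3, 3, 19
1, 9, 17
3, 7, 17
…and 58 more, for 70 total.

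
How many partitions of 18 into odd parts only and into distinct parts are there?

Enumerating:
17,1
15,3
13,5
11,7
9,5,3,1

5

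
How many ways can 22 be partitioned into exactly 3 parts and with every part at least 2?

There are too many to list fully; the first 12 (by largest part) are:
18 + 2 + 2
17 + 3 + 2
16 + 4 + 2
16 + 3 + 3
15 + 5 + 2
15 + 4 + 3
14 + 6 + 2
14 + 5 + 3
14 + 4 + 4
13 + 7 + 2
13 + 6 + 3
13 + 5 + 4
…and 18 more, for 30 total.

30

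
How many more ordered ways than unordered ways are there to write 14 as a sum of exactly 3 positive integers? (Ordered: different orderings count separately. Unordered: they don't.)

62

Ordered (compositions into 3 parts): C(13,2) = 78.
Partitions of 14 into exactly 3 parts: 16.
Difference: 78 − 16 = 62.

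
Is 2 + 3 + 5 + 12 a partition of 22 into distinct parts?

The parts sum to 22, and the condition 'all summands are distinct' holds.

Yes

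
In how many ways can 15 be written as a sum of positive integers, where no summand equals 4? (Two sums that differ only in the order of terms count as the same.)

120

Counting exhaustively, 120 partitions satisfy the conditions.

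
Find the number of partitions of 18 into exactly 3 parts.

27

There are too many to list fully; the first 12 (by largest part) are:
16+1+1
15+2+1
14+3+1
14+2+2
13+4+1
13+3+2
12+5+1
12+4+2
12+3+3
11+6+1
11+5+2
11+4+3
…and 15 more, for 27 total.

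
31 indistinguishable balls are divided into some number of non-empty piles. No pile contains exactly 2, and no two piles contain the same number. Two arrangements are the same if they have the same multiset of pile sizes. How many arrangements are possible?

A full systematic count gives 194.

194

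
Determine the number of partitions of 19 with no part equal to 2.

193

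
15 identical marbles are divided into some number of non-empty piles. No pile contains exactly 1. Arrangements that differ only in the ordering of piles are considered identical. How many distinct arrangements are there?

41

There are too many to list fully; the first 12 (by largest part) are:
15
13+2
12+3
11+4
11+2+2
10+5
10+3+2
9+6
9+4+2
9+3+3
9+2+2+2
8+7
…and 29 more, for 41 total.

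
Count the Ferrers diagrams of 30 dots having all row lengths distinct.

296

Systematic enumeration (by largest part, then next-largest, …) yields 296.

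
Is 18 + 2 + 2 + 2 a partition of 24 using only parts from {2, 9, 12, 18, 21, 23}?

The parts sum to 24, and the condition 'each summand belongs to {2, 9, 12, 18, 21, 23}' holds.

Yes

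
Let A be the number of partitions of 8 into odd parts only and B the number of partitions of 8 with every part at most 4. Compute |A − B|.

9

Partitions of 8 into odd parts only: 6.
Partitions of 8 with every part at most 4: 15.
|6 − 15| = 9.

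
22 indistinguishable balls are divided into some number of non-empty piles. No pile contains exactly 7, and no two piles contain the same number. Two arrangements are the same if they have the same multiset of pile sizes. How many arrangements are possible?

67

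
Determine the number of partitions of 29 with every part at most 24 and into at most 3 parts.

76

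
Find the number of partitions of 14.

135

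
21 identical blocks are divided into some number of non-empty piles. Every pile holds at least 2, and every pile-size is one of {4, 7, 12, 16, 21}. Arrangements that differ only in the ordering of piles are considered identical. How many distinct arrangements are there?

Listing the qualifying partitions of 21:
21
7, 7, 7
Counting gives 2.

2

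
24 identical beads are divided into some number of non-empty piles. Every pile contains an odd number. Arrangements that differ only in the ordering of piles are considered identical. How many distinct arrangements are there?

122

A full systematic count gives 122.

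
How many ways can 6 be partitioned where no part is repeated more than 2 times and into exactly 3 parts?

2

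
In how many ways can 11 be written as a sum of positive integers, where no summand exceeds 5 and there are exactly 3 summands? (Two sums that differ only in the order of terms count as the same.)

4

They are:
5+5+1
5+4+2
5+3+3
4+4+3
That's 4 in total.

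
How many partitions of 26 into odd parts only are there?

Systematic enumeration (by largest part, then next-largest, …) yields 165.

165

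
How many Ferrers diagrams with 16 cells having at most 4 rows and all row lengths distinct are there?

31

There are too many to list fully; the first 12 (by largest part) are:
16
15 + 1
14 + 2
13 + 3
13 + 2 + 1
12 + 4
12 + 3 + 1
11 + 5
11 + 4 + 1
11 + 3 + 2
10 + 6
10 + 5 + 1
…and 19 more, for 31 total.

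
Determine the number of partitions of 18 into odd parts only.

46

There are too many to list fully; the first 12 (by largest part) are:
17+1
15+3
15+1+1+1
13+5
13+3+1+1
13+1+1+1+1+1
11+7
11+5+1+1
11+3+3+1
11+3+1+1+1+1
11+1+1+1+1+1+1+1
9+9
…and 34 more, for 46 total.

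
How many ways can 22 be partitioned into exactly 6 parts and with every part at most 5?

Enumerating:
5, 5, 5, 5, 1, 1
5, 5, 5, 4, 2, 1
5, 5, 5, 3, 3, 1
5, 5, 5, 3, 2, 2
5, 5, 4, 4, 3, 1
5, 5, 4, 4, 2, 2
5, 5, 4, 3, 3, 2
5, 5, 3, 3, 3, 3
5, 4, 4, 4, 4, 1
5, 4, 4, 4, 3, 2
5, 4, 4, 3, 3, 3
4, 4, 4, 4, 4, 2
4, 4, 4, 4, 3, 3

13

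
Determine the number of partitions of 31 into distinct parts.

340

A full systematic count gives 340.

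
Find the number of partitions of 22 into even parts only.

There are too many to list fully; the first 12 (by largest part) are:
22
20, 2
18, 4
18, 2, 2
16, 6
16, 4, 2
16, 2, 2, 2
14, 8
14, 6, 2
14, 4, 4
14, 4, 2, 2
14, 2, 2, 2, 2
…and 44 more, for 56 total.

56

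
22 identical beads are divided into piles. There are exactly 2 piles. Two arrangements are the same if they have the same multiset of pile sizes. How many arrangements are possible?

11

Enumerating:
21 + 1
20 + 2
19 + 3
18 + 4
17 + 5
16 + 6
15 + 7
14 + 8
13 + 9
12 + 10
11 + 11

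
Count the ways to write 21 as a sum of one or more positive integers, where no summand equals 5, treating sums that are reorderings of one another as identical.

561

A full systematic count gives 561.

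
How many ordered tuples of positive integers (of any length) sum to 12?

Each of the 11 gaps between 12 units is either a break or not: 2^11 = 2048.

2048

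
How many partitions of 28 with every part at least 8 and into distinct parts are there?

They are:
28
20,8
19,9
18,10
17,11
16,12
15,13
11,9,8

8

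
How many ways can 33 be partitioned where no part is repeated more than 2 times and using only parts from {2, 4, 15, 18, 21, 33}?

Listing the qualifying partitions of 33:
33
21 + 4 + 4 + 2 + 2
18 + 15
That's 3 in total.

3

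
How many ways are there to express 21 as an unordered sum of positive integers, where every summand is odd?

76

There are 76 such partitions.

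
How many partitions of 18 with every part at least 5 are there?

The partitions of 18 that satisfy the conditions:
18
13,5
12,6
11,7
10,8
9,9
8,5,5
7,6,5
6,6,6

9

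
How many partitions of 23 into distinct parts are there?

Counting exhaustively, 104 partitions satisfy the conditions.

104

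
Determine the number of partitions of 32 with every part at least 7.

32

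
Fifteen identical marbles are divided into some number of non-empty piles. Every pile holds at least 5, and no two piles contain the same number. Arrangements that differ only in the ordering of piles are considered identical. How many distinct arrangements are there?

4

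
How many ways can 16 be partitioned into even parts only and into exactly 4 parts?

The partitions of 16 that satisfy the conditions:
2+2+2+10
2+2+4+8
2+2+6+6
2+4+4+6
4+4+4+4

5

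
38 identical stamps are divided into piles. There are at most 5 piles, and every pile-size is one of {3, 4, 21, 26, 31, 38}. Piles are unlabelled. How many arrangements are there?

4

Listing the qualifying partitions of 38:
38
31, 4, 3
26, 4, 4, 4
26, 3, 3, 3, 3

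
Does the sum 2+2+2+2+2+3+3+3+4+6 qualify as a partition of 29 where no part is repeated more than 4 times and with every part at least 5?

No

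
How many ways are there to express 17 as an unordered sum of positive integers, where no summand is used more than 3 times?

166

Direct enumeration gives 166 partitions.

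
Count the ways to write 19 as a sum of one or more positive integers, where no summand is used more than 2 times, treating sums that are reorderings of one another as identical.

A full systematic count gives 163.

163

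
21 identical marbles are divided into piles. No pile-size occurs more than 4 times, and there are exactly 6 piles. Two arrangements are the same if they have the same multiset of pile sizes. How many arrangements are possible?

106

There are 106 such partitions.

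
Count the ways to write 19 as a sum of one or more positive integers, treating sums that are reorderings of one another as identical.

490

A full systematic count gives 490.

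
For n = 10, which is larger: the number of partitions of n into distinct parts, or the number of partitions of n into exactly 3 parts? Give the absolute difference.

2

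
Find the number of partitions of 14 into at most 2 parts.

They are:
14
13 + 1
12 + 2
11 + 3
10 + 4
9 + 5
8 + 6
7 + 7
Counting gives 8.

8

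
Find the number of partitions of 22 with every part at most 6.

391

A full systematic count gives 391.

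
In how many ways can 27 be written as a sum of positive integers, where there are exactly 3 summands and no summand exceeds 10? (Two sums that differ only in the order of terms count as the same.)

3

Listing the qualifying partitions of 27:
10 + 10 + 7
10 + 9 + 8
9 + 9 + 9
That's 3 in total.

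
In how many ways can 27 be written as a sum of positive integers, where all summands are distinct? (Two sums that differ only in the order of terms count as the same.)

A full systematic count gives 192.

192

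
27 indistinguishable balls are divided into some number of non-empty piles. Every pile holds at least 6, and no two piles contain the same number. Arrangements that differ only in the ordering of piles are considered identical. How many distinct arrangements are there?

The partitions of 27 that satisfy the conditions:
27
6,21
7,20
8,19
9,18
10,17
11,16
12,15
13,14
6,7,14
6,8,13
6,9,12
7,8,12
6,10,11
7,9,11
8,9,10
Counting gives 16.

16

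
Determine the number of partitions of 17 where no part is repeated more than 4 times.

Direct enumeration gives 205 partitions.

205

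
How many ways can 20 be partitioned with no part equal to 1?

137

A full systematic count gives 137.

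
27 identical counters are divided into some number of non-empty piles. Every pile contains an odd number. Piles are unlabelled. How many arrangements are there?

192

There are 192 such partitions.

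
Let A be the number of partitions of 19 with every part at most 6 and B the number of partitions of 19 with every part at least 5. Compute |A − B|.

Partitions of 19 with every part at most 6: 235.
Partitions of 19 with every part at least 5: 10.
|235 − 10| = 225.

225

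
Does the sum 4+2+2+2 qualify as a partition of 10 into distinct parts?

No

The parts sum to 10, and the condition 'all summands are distinct' is violated.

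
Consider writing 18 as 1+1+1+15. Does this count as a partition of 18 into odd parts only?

Yes

The parts sum to 18, and the condition 'every summand is odd' holds.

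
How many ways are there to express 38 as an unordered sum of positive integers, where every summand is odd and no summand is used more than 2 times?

139

There are 139 such partitions.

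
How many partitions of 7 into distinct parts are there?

5

The partitions of 7 that satisfy the conditions:
7
6 + 1
5 + 2
4 + 3
4 + 2 + 1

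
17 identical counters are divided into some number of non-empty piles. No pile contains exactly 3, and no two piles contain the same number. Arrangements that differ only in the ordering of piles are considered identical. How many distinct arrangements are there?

24

Enumerating:
17
16 + 1
15 + 2
14 + 2 + 1
13 + 4
12 + 5
12 + 4 + 1
11 + 6
11 + 5 + 1
11 + 4 + 2
10 + 7
10 + 6 + 1
10 + 5 + 2
10 + 4 + 2 + 1
9 + 8
9 + 7 + 1
9 + 6 + 2
9 + 5 + 2 + 1
8 + 7 + 2
8 + 6 + 2 + 1
8 + 5 + 4
7 + 6 + 4
7 + 5 + 4 + 1
6 + 5 + 4 + 2
That's 24 in total.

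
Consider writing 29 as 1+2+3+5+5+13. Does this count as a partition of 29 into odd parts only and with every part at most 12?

No

The parts sum to 29, and the condition 'every summand is odd' is violated.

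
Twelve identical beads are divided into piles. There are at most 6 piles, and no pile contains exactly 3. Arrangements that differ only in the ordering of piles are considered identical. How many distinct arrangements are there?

A partial list (first 12 by largest part):
12
11 + 1
10 + 2
10 + 1 + 1
9 + 2 + 1
9 + 1 + 1 + 1
8 + 4
8 + 2 + 2
8 + 2 + 1 + 1
8 + 1 + 1 + 1 + 1
7 + 5
7 + 4 + 1
…and 23 more, for 35 total.

35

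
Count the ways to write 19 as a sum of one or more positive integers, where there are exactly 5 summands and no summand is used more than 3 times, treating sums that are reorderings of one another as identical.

66

There are too many to list fully; the first 12 (by largest part) are:
14, 2, 1, 1, 1
13, 3, 1, 1, 1
13, 2, 2, 1, 1
12, 4, 1, 1, 1
12, 3, 2, 1, 1
12, 2, 2, 2, 1
11, 5, 1, 1, 1
11, 4, 2, 1, 1
11, 3, 3, 1, 1
11, 3, 2, 2, 1
10, 6, 1, 1, 1
10, 5, 2, 1, 1
…and 54 more, for 66 total.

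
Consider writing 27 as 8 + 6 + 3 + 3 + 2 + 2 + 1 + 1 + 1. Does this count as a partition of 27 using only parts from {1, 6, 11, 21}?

No

The parts sum to 27, and the condition 'each summand belongs to {1, 6, 11, 21}' is violated.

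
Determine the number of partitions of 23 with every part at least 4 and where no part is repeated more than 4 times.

There are too many to list fully; the first 12 (by largest part) are:
23
19,4
18,5
17,6
16,7
15,8
15,4,4
14,9
14,5,4
13,10
13,6,4
13,5,5
…and 27 more, for 39 total.

39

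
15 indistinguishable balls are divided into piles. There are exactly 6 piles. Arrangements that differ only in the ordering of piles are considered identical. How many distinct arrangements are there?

26

A partial list (first 12 by largest part):
10+1+1+1+1+1
9+2+1+1+1+1
8+3+1+1+1+1
8+2+2+1+1+1
7+4+1+1+1+1
7+3+2+1+1+1
7+2+2+2+1+1
6+5+1+1+1+1
6+4+2+1+1+1
6+3+3+1+1+1
6+3+2+2+1+1
6+2+2+2+2+1
…and 14 more, for 26 total.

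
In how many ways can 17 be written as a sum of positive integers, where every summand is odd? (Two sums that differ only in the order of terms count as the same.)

There are too many to list fully; the first 12 (by largest part) are:
17
15, 1, 1
13, 3, 1
13, 1, 1, 1, 1
11, 5, 1
11, 3, 3
11, 3, 1, 1, 1
11, 1, 1, 1, 1, 1, 1
9, 7, 1
9, 5, 3
9, 5, 1, 1, 1
9, 3, 3, 1, 1
…and 26 more, for 38 total.

38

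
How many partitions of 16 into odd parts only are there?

32

There are too many to list fully; the first 12 (by largest part) are:
15, 1
13, 3
13, 1, 1, 1
11, 5
11, 3, 1, 1
11, 1, 1, 1, 1, 1
9, 7
9, 5, 1, 1
9, 3, 3, 1
9, 3, 1, 1, 1, 1
9, 1, 1, 1, 1, 1, 1, 1
7, 7, 1, 1
…and 20 more, for 32 total.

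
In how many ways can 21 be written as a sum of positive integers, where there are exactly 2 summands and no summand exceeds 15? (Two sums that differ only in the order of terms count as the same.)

The partitions of 21 that satisfy the conditions:
15 + 6
14 + 7
13 + 8
12 + 9
11 + 10
Counting gives 5.

5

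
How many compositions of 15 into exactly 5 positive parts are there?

By stars and bars with positive parts, the count is C(14,4) = 1001.

1001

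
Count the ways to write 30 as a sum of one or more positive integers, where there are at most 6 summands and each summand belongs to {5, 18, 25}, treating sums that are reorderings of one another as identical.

Listing the qualifying partitions of 30:
5, 25
5, 5, 5, 5, 5, 5

2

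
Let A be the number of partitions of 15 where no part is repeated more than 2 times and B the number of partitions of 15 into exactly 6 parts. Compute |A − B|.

44

Partitions of 15 where no part is repeated more than 2 times: 70.
Partitions of 15 into exactly 6 parts: 26.
|70 − 26| = 44.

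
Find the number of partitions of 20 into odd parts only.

64

There are too many to list fully; the first 12 (by largest part) are:
19, 1
17, 3
17, 1, 1, 1
15, 5
15, 3, 1, 1
15, 1, 1, 1, 1, 1
13, 7
13, 5, 1, 1
13, 3, 3, 1
13, 3, 1, 1, 1, 1
13, 1, 1, 1, 1, 1, 1, 1
11, 9
…and 52 more, for 64 total.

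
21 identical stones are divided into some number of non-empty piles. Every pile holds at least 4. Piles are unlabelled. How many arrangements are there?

27

There are too many to list fully; the first 12 (by largest part) are:
21
4+17
5+16
6+15
7+14
8+13
4+4+13
9+12
4+5+12
10+11
4+6+11
5+5+11
…and 15 more, for 27 total.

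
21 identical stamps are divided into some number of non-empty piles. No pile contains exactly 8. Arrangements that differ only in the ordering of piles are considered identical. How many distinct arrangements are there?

Counting exhaustively, 691 partitions satisfy the conditions.

691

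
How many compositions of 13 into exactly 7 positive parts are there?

924

Place 6 bars in the 12 internal gaps of a row of 13 dots: C(12,6) = 924.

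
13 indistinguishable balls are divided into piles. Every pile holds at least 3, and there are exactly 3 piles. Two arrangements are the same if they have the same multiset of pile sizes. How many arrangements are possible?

The partitions of 13 that satisfy the conditions:
7 + 3 + 3
6 + 4 + 3
5 + 5 + 3
5 + 4 + 4
That's 4 in total.

4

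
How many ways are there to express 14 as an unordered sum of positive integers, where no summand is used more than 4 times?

100

A full systematic count gives 100.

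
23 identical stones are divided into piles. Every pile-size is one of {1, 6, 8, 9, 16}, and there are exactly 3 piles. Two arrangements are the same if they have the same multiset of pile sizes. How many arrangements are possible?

2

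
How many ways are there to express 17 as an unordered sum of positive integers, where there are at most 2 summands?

They are:
17
16+1
15+2
14+3
13+4
12+5
11+6
10+7
9+8

9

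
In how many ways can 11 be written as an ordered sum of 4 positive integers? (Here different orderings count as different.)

By stars and bars with positive parts, the count is C(10,3) = 120.

120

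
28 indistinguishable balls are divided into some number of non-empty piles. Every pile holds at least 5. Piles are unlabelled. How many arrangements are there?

50

A partial list (first 12 by largest part):
28
23 + 5
22 + 6
21 + 7
20 + 8
19 + 9
18 + 10
18 + 5 + 5
17 + 11
17 + 6 + 5
16 + 12
16 + 7 + 5
…and 38 more, for 50 total.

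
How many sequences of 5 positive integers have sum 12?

By stars and bars with positive parts, the count is C(11,4) = 330.

330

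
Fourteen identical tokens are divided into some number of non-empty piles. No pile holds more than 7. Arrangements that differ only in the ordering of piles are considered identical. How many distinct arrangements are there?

Counting exhaustively, 105 partitions satisfy the conditions.

105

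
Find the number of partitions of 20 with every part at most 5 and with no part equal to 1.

28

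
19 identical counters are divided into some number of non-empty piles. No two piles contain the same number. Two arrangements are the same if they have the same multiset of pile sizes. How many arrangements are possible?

54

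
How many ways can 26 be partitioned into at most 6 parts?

709

Counting exhaustively, 709 partitions satisfy the conditions.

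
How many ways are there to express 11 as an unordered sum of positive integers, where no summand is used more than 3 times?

38

There are too many to list fully; the first 12 (by largest part) are:
11
10+1
9+2
9+1+1
8+3
8+2+1
8+1+1+1
7+4
7+3+1
7+2+2
7+2+1+1
6+5
…and 26 more, for 38 total.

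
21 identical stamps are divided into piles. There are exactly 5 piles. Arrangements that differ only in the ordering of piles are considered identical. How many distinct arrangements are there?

101

Enumerating by decreasing first part gives 101 partitions in all.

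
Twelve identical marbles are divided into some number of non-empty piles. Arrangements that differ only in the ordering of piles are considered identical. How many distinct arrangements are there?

There are 77 such partitions.

77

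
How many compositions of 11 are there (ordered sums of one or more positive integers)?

1024

There are 10 gaps and each independently is a cut or not, giving 2^10 = 1024.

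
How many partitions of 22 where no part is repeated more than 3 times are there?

484

There are 484 such partitions.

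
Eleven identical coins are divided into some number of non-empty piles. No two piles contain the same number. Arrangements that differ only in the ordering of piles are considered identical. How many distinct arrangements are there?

12

The partitions of 11 that satisfy the conditions:
11
10, 1
9, 2
8, 3
8, 2, 1
7, 4
7, 3, 1
6, 5
6, 4, 1
6, 3, 2
5, 4, 2
5, 3, 2, 1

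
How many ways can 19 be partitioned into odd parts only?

A partial list (first 12 by largest part):
19
17,1,1
15,3,1
15,1,1,1,1
13,5,1
13,3,3
13,3,1,1,1
13,1,1,1,1,1,1
11,7,1
11,5,3
11,5,1,1,1
11,3,3,1,1
…and 42 more, for 54 total.

54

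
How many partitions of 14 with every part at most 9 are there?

123

Systematic enumeration (by largest part, then next-largest, …) yields 123.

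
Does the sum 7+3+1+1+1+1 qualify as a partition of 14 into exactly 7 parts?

The parts sum to 14, and the condition 'there are exactly 7 summands' is violated.

No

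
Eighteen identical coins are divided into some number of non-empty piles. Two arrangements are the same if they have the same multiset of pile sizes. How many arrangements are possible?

Direct enumeration gives 385 partitions.

385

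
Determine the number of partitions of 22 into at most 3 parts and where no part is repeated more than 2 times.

52

There are too many to list fully; the first 12 (by largest part) are:
22
21 + 1
20 + 2
20 + 1 + 1
19 + 3
19 + 2 + 1
18 + 4
18 + 3 + 1
18 + 2 + 2
17 + 5
17 + 4 + 1
17 + 3 + 2
…and 40 more, for 52 total.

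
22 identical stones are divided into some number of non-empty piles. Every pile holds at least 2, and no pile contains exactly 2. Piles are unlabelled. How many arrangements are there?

A full systematic count gives 73.

73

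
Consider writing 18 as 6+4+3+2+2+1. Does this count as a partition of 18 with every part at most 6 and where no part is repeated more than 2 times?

Yes

The parts sum to 18, and the condition 'no summand exceeds 6' holds; the condition 'no summand is used more than 2 times' holds.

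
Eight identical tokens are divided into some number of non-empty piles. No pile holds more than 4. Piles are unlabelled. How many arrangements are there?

Enumerating:
4+4
4+3+1
4+2+2
4+2+1+1
4+1+1+1+1
3+3+2
3+3+1+1
3+2+2+1
3+2+1+1+1
3+1+1+1+1+1
2+2+2+2
2+2+2+1+1
2+2+1+1+1+1
2+1+1+1+1+1+1
1+1+1+1+1+1+1+1

15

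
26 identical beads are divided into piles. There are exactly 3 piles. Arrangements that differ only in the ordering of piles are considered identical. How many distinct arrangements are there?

56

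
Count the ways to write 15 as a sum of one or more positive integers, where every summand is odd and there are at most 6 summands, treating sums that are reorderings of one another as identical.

They are:
15
13,1,1
11,3,1
11,1,1,1,1
9,5,1
9,3,3
9,3,1,1,1
7,7,1
7,5,3
7,5,1,1,1
7,3,3,1,1
5,5,5
5,5,3,1,1
5,3,3,3,1
3,3,3,3,3

15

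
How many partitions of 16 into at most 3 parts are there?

A partial list (first 12 by largest part):
16
15 + 1
14 + 2
14 + 1 + 1
13 + 3
13 + 2 + 1
12 + 4
12 + 3 + 1
12 + 2 + 2
11 + 5
11 + 4 + 1
11 + 3 + 2
…and 18 more, for 30 total.

30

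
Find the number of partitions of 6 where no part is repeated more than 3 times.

The partitions of 6 that satisfy the conditions:
6
5 + 1
4 + 2
4 + 1 + 1
3 + 3
3 + 2 + 1
3 + 1 + 1 + 1
2 + 2 + 2
2 + 2 + 1 + 1
Counting gives 9.

9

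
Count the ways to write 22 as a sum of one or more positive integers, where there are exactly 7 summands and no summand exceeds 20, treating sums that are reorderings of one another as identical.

131

There are 131 such partitions.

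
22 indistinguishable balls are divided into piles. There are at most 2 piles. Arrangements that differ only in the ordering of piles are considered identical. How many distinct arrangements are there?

Listing the qualifying partitions of 22:
22
21, 1
20, 2
19, 3
18, 4
17, 5
16, 6
15, 7
14, 8
13, 9
12, 10
11, 11

12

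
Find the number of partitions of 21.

792

Direct enumeration gives 792 partitions.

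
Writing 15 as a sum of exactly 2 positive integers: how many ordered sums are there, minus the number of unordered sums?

Ordered (compositions into 2 parts): C(14,1) = 14.
Partitions of 15 into exactly 2 parts: 7.
Difference: 14 − 7 = 7.

7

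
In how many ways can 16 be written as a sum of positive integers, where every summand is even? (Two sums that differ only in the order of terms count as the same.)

22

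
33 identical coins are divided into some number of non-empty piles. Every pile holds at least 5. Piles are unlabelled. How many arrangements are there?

Systematic enumeration (by largest part, then next-largest, …) yields 110.

110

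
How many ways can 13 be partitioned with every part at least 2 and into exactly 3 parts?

8

They are:
9,2,2
8,3,2
7,4,2
7,3,3
6,5,2
6,4,3
5,5,3
5,4,4
That's 8 in total.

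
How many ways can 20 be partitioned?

627

A full systematic count gives 627.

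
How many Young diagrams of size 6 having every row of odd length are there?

Listing the qualifying partitions of 6:
5,1
3,3
3,1,1,1
1,1,1,1,1,1
That's 4 in total.

4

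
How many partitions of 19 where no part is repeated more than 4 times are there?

325

Systematic enumeration (by largest part, then next-largest, …) yields 325.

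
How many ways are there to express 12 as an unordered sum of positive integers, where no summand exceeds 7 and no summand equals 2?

There are too many to list fully; the first 12 (by largest part) are:
7+5
7+4+1
7+3+1+1
7+1+1+1+1+1
6+6
6+5+1
6+4+1+1
6+3+3
6+3+1+1+1
6+1+1+1+1+1+1
5+5+1+1
5+4+3
…and 15 more, for 27 total.

27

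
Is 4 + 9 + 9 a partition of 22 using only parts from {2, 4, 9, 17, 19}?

Yes

The parts sum to 22, and the condition 'each summand belongs to {2, 4, 9, 17, 19}' holds.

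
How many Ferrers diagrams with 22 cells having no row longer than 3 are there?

A partial list (first 12 by largest part):
3+3+3+3+3+3+3+1
3+3+3+3+3+3+2+2
3+3+3+3+3+3+2+1+1
3+3+3+3+3+3+1+1+1+1
3+3+3+3+3+2+2+2+1
3+3+3+3+3+2+2+1+1+1
3+3+3+3+3+2+1+1+1+1+1
3+3+3+3+3+1+1+1+1+1+1+1
3+3+3+3+2+2+2+2+2
3+3+3+3+2+2+2+2+1+1
3+3+3+3+2+2+2+1+1+1+1
3+3+3+3+2+2+1+1+1+1+1+1
…and 40 more, for 52 total.

52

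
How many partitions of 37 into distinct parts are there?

A full systematic count gives 760.

760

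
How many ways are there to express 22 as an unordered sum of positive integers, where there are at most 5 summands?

Enumerating by decreasing first part gives 255 partitions in all.

255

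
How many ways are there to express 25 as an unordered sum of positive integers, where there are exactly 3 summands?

A partial list (first 12 by largest part):
23 + 1 + 1
22 + 2 + 1
21 + 3 + 1
21 + 2 + 2
20 + 4 + 1
20 + 3 + 2
19 + 5 + 1
19 + 4 + 2
19 + 3 + 3
18 + 6 + 1
18 + 5 + 2
18 + 4 + 3
…and 40 more, for 52 total.

52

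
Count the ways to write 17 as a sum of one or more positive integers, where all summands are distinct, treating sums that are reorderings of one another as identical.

38

A partial list (first 12 by largest part):
17
16, 1
15, 2
14, 3
14, 2, 1
13, 4
13, 3, 1
12, 5
12, 4, 1
12, 3, 2
11, 6
11, 5, 1
…and 26 more, for 38 total.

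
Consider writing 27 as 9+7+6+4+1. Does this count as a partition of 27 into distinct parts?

The parts sum to 27, and the condition 'all summands are distinct' holds.

Yes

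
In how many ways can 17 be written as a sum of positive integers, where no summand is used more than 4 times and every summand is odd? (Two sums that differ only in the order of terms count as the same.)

22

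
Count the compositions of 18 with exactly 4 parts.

A composition of 18 into 4 positive parts is chosen by placing 3 dividers among the 17 gaps between 18 units: C(17,3) = 680.

680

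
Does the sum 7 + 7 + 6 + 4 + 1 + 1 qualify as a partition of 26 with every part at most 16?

The parts sum to 26, and the condition 'no summand exceeds 16' holds.

Yes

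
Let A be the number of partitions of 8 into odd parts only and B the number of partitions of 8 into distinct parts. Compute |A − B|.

Partitions of 8 into odd parts only: 6.
Partitions of 8 into distinct parts: 6.
|6 − 6| = 0.

0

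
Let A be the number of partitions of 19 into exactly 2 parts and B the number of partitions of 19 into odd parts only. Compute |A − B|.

Partitions of 19 into exactly 2 parts: 9.
Partitions of 19 into odd parts only: 54.
|9 − 54| = 45.

45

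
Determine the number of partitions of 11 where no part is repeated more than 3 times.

38

A partial list (first 12 by largest part):
11
10,1
9,2
9,1,1
8,3
8,2,1
8,1,1,1
7,4
7,3,1
7,2,2
7,2,1,1
6,5
…and 26 more, for 38 total.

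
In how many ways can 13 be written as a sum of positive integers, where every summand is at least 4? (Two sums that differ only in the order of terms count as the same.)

5

Listing the qualifying partitions of 13:
13
9 + 4
8 + 5
7 + 6
5 + 4 + 4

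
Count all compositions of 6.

There are 5 gaps and each independently is a cut or not, giving 2^5 = 32.

32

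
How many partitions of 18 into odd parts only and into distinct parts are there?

5

They are:
1 + 17
3 + 15
5 + 13
7 + 11
1 + 3 + 5 + 9
Counting gives 5.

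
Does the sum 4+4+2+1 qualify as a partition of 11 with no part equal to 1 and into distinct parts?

No

The parts sum to 11, and the condition 'no summand equals 1' is violated.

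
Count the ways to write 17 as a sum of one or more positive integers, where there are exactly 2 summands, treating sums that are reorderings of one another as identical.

8

Listing the qualifying partitions of 17:
16, 1
15, 2
14, 3
13, 4
12, 5
11, 6
10, 7
9, 8
Counting gives 8.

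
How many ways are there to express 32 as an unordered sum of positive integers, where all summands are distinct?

There are 390 such partitions.

390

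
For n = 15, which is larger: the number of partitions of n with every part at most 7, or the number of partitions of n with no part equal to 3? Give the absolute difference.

32

Partitions of 15 with every part at most 7: 131.
Partitions of 15 with no part equal to 3: 99.
|131 − 99| = 32.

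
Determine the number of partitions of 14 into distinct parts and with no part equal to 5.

16

Enumerating:
14
13,1
12,2
11,3
11,2,1
10,4
10,3,1
9,4,1
9,3,2
8,6
8,4,2
8,3,2,1
7,6,1
7,4,3
7,4,2,1
6,4,3,1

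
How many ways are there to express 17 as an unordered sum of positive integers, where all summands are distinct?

38

A partial list (first 12 by largest part):
17
16+1
15+2
14+3
14+2+1
13+4
13+3+1
12+5
12+4+1
12+3+2
11+6
11+5+1
…and 26 more, for 38 total.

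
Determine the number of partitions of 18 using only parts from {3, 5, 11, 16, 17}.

The partitions of 18 that satisfy the conditions:
5,5,5,3
3,3,3,3,3,3

2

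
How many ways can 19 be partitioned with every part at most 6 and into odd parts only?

18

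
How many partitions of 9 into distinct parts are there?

They are:
9
8+1
7+2
6+3
6+2+1
5+4
5+3+1
4+3+2
That's 8 in total.

8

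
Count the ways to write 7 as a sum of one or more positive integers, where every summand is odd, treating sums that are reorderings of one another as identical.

They are:
7
5+1+1
3+3+1
3+1+1+1+1
1+1+1+1+1+1+1

5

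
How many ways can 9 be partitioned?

30

There are too many to list fully; the first 12 (by largest part) are:
9
1+8
2+7
1+1+7
3+6
1+2+6
1+1+1+6
4+5
1+3+5
2+2+5
1+1+2+5
1+1+1+1+5
…and 18 more, for 30 total.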